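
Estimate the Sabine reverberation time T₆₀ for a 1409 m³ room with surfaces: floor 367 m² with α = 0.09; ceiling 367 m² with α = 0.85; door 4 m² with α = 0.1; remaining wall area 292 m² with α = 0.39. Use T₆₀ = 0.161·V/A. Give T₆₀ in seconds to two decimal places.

A = Σ Sᵢαᵢ = 367·0.09 + 367·0.85 + 4·0.1 + 292·0.39 = 459.26 m².
T₆₀ = 0.161·V/A = 0.161·1409/459.26 = 0.494 s.

0.49 s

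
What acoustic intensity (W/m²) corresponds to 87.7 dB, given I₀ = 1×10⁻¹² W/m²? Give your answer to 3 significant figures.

0.000589 W/m²

I = I₀·10^(L/10) = 10⁻¹² × 10^(87.7/10) = 10^(-3.230).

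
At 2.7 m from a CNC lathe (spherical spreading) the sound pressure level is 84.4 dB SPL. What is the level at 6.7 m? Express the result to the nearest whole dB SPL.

77 dB SPL

For a point source, L₂ = L₁ − 20·log₁₀(r₂/r₁).
L₂ = 84.4 − 20·log₁₀(6.7/2.7) = 84.4 − 7.894 = 76.51 dB SPL.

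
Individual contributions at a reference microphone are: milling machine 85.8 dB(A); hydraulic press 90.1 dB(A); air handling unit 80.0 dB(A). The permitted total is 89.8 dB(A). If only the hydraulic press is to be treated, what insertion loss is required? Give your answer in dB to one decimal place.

The untreated sources together contribute 10^(85.8/10) + 10^(80.0/10) = 4.802e+08, i.e. 86.81 dB(A).
The limit corresponds to 10^(89.8/10) = 9.550e+08; subtracting the fixed part leaves 4.748e+08 for the hydraulic press, i.e. 86.77 dB(A).
Required insertion loss = 90.1 − 86.77 = 3.33 dB.

3.3 dB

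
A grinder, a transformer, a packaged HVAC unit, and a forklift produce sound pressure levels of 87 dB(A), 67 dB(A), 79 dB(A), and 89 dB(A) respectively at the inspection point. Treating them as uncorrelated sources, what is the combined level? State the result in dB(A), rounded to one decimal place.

91.4 dB(A)

Incoherent sources combine by intensity addition: L_total = 10·log₁₀(Σ 10^(L_i/10)).
Σ 10^(L/10) = 10^(87/10) + 10^(67/10) + 10^(79/10) + 10^(89/10) = 1.380e+09.
L_total = 10·log₁₀(1.380e+09) = 91.40 dB(A).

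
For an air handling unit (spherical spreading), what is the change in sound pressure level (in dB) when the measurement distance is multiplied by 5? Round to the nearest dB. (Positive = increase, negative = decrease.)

With spherical spreading the level changes by −20·log₁₀(r₂/r₁).
ΔL = −20·log₁₀(5) = -13.98 dB.

-14 dB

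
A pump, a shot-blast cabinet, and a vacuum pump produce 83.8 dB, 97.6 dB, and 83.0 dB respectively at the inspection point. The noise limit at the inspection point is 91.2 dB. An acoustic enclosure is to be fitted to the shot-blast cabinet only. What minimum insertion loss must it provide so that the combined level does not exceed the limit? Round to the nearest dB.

The untreated sources together contribute 10^(83.8/10) + 10^(83.0/10) = 4.394e+08, i.e. 86.43 dB.
The limit corresponds to 10^(91.2/10) = 1.318e+09; subtracting the fixed part leaves 8.788e+08 for the shot-blast cabinet, i.e. 89.44 dB.
Required insertion loss = 97.6 − 89.44 = 8.16 dB.

8 dB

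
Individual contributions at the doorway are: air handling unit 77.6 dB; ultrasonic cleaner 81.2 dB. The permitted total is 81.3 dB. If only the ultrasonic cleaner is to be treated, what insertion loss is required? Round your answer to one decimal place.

2.3 dB

Fixed contribution from the other source: Σ 10^(L/10) = 10^(77.6/10) = 5.754e+07 (77.60 dB).
The limit corresponds to 10^(81.3/10) = 1.349e+08; subtracting the fixed part leaves 7.735e+07 for the ultrasonic cleaner, i.e. 78.88 dB.
Required insertion loss = 81.2 − 78.88 = 2.32 dB.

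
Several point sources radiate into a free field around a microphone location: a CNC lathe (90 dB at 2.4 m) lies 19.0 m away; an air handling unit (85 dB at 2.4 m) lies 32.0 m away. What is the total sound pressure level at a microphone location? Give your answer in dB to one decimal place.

Apply inverse-square spreading to bring every level to the receiver, then sum 10^(L/10).
CNC lathe: 90 − 20·log₁₀(19.0/2.4) = 90 − 17.97 = 72.03 dB.
air handling unit: 85 − 20·log₁₀(32.0/2.4) = 85 − 22.50 = 62.50 dB.
Σ 10^(L/10) = 1.773e+07 → L_total = 10·log₁₀(1.773e+07) = 72.49 dB.

72.5 dB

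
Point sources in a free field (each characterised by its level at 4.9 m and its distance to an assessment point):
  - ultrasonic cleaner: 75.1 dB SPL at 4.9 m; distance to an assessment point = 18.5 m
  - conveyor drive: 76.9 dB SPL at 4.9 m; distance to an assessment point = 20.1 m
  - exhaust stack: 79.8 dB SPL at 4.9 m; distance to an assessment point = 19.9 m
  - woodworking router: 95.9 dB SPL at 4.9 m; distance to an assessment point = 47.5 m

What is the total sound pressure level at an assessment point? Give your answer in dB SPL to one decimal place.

77.2 dB SPL

Propagate each source to the receiver with L = L_ref − 20·log₁₀(r/r_ref), then add intensities.
ultrasonic cleaner: 75.1 − 20·log₁₀(18.5/4.9) = 75.1 − 11.54 = 63.56 dB SPL.
conveyor drive: 76.9 − 20·log₁₀(20.1/4.9) = 76.9 − 12.26 = 64.64 dB SPL.
exhaust stack: 79.8 − 20·log₁₀(19.9/4.9) = 79.8 − 12.17 = 67.63 dB SPL.
woodworking router: 95.9 − 20·log₁₀(47.5/4.9) = 95.9 − 19.73 = 76.17 dB SPL.
Σ 10^(L/10) = 5.237e+07 → L_total = 10·log₁₀(5.237e+07) = 77.19 dB SPL.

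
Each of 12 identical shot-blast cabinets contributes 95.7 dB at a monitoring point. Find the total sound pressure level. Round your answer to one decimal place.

L_total = L₁ + 10·log₁₀ N for N identical incoherent sources.
L_total = 95.7 + 10·log₁₀(12) = 95.7 + 10.792 = 106.49 dB.

106.5 dB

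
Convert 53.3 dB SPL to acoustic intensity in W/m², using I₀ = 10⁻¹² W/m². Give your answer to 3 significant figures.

I/I₀ = 10^(53.3/10) = 2.138e+05, so I = 2.138e+05 × 10⁻¹² W/m².

2.14e-07 W/m²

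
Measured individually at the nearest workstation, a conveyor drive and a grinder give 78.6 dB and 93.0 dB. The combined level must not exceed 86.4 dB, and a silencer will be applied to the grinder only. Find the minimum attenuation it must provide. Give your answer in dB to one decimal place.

Fixed contribution from the other source: Σ 10^(L/10) = 10^(78.6/10) = 7.244e+07 (78.60 dB).
To meet 86.4 dB overall, the treated grinder may contribute at most 10^(86.4/10) − 7.244e+07 = 3.641e+08, i.e. 85.61 dB.
Required insertion loss = 93.0 − 85.61 = 7.39 dB.

7.4 dB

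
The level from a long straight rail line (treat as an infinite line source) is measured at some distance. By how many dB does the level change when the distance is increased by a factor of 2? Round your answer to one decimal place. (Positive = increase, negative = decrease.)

-3.0 dB

A line source loses 3 dB per doubling of distance; generally ΔL = −10·log₁₀(r₂/r₁).
ΔL = −10·log₁₀(2) = -3.01 dB.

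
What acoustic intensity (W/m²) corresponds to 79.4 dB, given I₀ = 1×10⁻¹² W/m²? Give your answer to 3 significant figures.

I/I₀ = 10^(79.4/10) = 8.71e+07, so I = 8.71e+07 × 10⁻¹² W/m².

8.71e-05 W/m²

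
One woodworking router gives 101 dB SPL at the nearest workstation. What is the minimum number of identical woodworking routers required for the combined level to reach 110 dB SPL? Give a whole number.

8

The shortfall is 110 − 101 = 9.0 dB, and N units add 10·log₁₀ N, so need 10·log₁₀ N ≥ 9.0.
N ≥ 10^(9.0/10) = 7.943, so N = 8.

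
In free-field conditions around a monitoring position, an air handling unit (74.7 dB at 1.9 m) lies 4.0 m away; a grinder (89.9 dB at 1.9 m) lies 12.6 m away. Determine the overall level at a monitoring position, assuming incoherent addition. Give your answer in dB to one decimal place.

74.6 dB

First find each source's level at the receiver (point-source: −20·log₁₀(r/r_ref)), then combine on an intensity basis.
air handling unit: 74.7 − 20·log₁₀(4.0/1.9) = 74.7 − 6.47 = 68.23 dB.
grinder: 89.9 − 20·log₁₀(12.6/1.9) = 89.9 − 16.43 = 73.47 dB.
Σ 10^(L/10) = 2.888e+07 → L_total = 10·log₁₀(2.888e+07) = 74.61 dB.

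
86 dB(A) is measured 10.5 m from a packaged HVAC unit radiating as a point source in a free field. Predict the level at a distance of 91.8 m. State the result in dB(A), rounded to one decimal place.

Spherical spreading from a point source gives a 20·log₁₀(r₂/r₁) drop.
L₂ = 86 − 20·log₁₀(91.8/10.5) = 86 − 18.833 = 67.17 dB(A).

67.2 dB(A)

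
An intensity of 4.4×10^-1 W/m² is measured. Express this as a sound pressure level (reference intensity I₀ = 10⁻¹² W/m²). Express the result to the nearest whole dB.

I/I₀ = 4.4×10^-1/10⁻¹² = 4.4×10^11, and L = 10·log₁₀(I/I₀).
L = 10·(0.6435 + 11) = 116.43 dB.

116 dB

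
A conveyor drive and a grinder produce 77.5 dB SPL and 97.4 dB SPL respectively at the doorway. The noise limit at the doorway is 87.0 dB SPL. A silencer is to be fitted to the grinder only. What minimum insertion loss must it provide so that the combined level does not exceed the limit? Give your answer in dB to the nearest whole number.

Everything except the grinder sums to 10^(77.5/10) = 5.623e+07 in linear terms, 77.50 dB SPL.
The limit corresponds to 10^(87.0/10) = 5.012e+08; subtracting the fixed part leaves 4.450e+08 for the grinder, i.e. 86.48 dB SPL.
Required insertion loss = 97.4 − 86.48 = 10.92 dB.

11 dB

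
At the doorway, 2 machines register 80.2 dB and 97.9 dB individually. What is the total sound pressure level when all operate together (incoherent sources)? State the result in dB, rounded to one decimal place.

98.0 dB

For uncorrelated sources the intensities add, so convert each level to linear form, sum, and take 10·log₁₀ of the total.
Σ 10^(L/10) = 10^(80.2/10) + 10^(97.9/10) = 6.271e+09.
L_total = 10·log₁₀(6.271e+09) = 97.97 dB.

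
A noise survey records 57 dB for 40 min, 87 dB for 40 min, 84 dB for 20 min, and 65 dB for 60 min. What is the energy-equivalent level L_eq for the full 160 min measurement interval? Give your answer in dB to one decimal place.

The energy average is taken in the linear domain: L_eq = 10·log₁₀[(Σ tᵢ·10^(Lᵢ/10))/T], T = 160 min.
Σ tᵢ·10^(Lᵢ/10) = 40·10^(57/10) + 40·10^(87/10) + 20·10^(84/10) + 60·10^(65/10) = 2.528e+10.
L_eq = 10·log₁₀(2.528e+10/160) = 81.99 dB.

82.0 dB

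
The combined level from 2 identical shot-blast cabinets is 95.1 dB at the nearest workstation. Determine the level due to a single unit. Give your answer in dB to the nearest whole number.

2 equal contributions raise the level by 10·log₁₀ 2 = 3.010 dB, so each unit alone gives 95.1 − 3.010.

92 dB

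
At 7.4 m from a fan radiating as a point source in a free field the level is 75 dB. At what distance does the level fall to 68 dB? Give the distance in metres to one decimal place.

The 7.0 dB drop corresponds to a distance ratio of 10^(7.0/20) for a point source.
r₂ = 7.4·10^((75−68)/20) = 7.4·10^(7.0/20) = 16.57 m.

16.6 m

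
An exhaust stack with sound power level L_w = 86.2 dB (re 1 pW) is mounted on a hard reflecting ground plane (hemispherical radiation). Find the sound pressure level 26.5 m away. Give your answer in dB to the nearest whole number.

The power spreads over a hemisphere of area 2π·r², so L_p = L_w − 10·log₁₀(2π·r²).
2π·r² = 4412 m², 10·log₁₀ of that is 36.447 dB.
L_p = 86.2 − 36.447 = 49.75 dB.

50 dB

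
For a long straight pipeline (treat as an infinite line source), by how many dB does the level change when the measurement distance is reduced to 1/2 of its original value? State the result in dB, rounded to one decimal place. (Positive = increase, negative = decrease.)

Line-source spreading: ΔL = −10·log₁₀(r₂/r₁).
ΔL = −10·log₁₀(0.5) = +3.01 dB.

+3.0 dB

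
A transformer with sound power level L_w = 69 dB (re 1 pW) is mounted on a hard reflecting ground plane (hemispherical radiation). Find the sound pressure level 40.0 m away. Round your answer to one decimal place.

L_p = L_w − 10·log₁₀(2π·r²) with r = 40.0 m.
2π·r² = 1.005e+04 m², 10·log₁₀ of that is 40.023 dB.
L_p = 69 − 40.023 = 28.98 dB.

29.0 dB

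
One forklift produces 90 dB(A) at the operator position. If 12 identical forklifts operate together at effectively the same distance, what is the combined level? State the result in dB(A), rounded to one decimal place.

With 12 equal, uncorrelated contributions the intensity is 12× that of one unit, giving a rise of 10·log₁₀ 12.
L_total = 90 + 10·log₁₀(12) = 90 + 10.792 = 100.79 dB(A).

100.8 dB(A)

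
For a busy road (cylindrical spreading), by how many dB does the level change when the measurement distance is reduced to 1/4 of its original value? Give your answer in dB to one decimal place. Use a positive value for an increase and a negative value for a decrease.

A line source loses 3 dB per doubling of distance; generally ΔL = −10·log₁₀(r₂/r₁).
ΔL = −10·log₁₀(0.25) = +6.02 dB.

+6.0 dB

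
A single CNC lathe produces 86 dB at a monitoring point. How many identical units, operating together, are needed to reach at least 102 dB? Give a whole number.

The shortfall is 102 − 86 = 16.0 dB, and N units add 10·log₁₀ N, so need 10·log₁₀ N ≥ 16.0.
N ≥ 10^(16.0/10) = 39.811, so N = 40.

40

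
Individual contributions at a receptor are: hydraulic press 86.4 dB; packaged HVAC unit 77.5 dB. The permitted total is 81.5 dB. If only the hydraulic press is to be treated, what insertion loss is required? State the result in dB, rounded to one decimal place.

Fixed contribution from the other source: Σ 10^(L/10) = 10^(77.5/10) = 5.623e+07 (77.50 dB).
To meet 81.5 dB overall, the treated hydraulic press may contribute at most 10^(81.5/10) − 5.623e+07 = 8.502e+07, i.e. 79.30 dB.
So the hydraulic press must be reduced from 86.4 to 79.30 dB: IL = 7.10 dB.

7.1 dB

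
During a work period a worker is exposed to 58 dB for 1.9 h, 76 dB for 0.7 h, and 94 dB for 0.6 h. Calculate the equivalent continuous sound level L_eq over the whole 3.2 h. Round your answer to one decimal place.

Weight each interval's intensity by its duration and average over T = 3.2 h:
Σ tᵢ·10^(Lᵢ/10) = 1.9·10^(58/10) + 0.7·10^(76/10) + 0.6·10^(94/10) = 1.536e+09.
L_eq = 10·log₁₀(1.536e+09/3.2) = 86.81 dB.

86.8 dB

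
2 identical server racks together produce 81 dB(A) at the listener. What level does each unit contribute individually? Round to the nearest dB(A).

78 dB(A)

For N identical incoherent sources L_total = L₁ + 10·log₁₀ N, so L₁ = 81 − 10·log₁₀(2) = 81 − 3.010.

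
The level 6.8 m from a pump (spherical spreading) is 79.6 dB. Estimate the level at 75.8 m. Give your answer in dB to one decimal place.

58.7 dB

For a point source, L₂ = L₁ − 20·log₁₀(r₂/r₁).
L₂ = 79.6 − 20·log₁₀(75.8/6.8) = 79.6 − 20.943 = 58.66 dB.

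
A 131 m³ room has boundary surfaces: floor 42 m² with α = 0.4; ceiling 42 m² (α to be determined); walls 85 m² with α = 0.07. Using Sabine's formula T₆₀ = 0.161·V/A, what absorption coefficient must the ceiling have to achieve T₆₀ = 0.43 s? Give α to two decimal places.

A = 0.161·V/T₆₀ = 0.161·131/0.43 = 49.05 m² sabins.
Absorption from the other surfaces = 42·0.4 + 85·0.07 = 22.75 m², so the ceiling must supply 26.30 m² over 42 m².
α = 26.30/42 = 0.626.

0.63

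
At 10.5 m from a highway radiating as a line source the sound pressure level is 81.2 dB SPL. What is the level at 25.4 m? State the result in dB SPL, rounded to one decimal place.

77.4 dB SPL

For a line source, L₂ = L₁ − 10·log₁₀(r₂/r₁).
L₂ = 81.2 − 10·log₁₀(25.4/10.5) = 81.2 − 3.836 = 77.36 dB SPL.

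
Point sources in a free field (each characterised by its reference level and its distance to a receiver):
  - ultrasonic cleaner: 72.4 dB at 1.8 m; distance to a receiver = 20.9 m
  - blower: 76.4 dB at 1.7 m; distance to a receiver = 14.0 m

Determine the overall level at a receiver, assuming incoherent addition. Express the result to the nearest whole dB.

59 dB

First find each source's level at the receiver (point-source: −20·log₁₀(r/r_ref)), then combine on an intensity basis.
ultrasonic cleaner: 72.4 − 20·log₁₀(20.9/1.8) = 72.4 − 21.30 = 51.10 dB.
blower: 76.4 − 20·log₁₀(14.0/1.7) = 76.4 − 18.31 = 58.09 dB.
Σ 10^(L/10) = 7.725e+05 → L_total = 10·log₁₀(7.725e+05) = 58.88 dB.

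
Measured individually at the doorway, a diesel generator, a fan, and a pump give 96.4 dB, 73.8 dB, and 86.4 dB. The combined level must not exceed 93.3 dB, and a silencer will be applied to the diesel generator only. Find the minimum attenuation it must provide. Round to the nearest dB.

4 dB

Fixed contribution from the other sources: Σ 10^(L/10) = 10^(73.8/10) + 10^(86.4/10) = 4.605e+08 (86.63 dB).
To meet 93.3 dB overall, the treated diesel generator may contribute at most 10^(93.3/10) − 4.605e+08 = 1.677e+09, i.e. 92.25 dB.
Required insertion loss = 96.4 − 92.25 = 4.15 dB.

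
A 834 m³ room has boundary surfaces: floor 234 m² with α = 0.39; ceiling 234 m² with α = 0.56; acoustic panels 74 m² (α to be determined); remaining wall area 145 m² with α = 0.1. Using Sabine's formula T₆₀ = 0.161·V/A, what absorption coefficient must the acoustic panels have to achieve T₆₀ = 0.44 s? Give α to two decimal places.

0.92

Required total absorption A = 0.161·834/0.44 = 305.17 m².
Absorption from the other surfaces = 234·0.39 + 234·0.56 + 145·0.1 = 236.80 m², so the acoustic panels must supply 68.37 m² over 74 m².
α = 68.37/74 = 0.924.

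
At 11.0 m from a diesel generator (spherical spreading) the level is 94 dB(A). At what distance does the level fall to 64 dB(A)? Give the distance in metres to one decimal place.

347.9 m

Point-source spreading drops the level by 20·log₁₀(r₂/r₁); inverting, r₂/r₁ = 10^(ΔL/20).
r₂ = 11.0·10^((94−64)/20) = 11.0·10^(30.0/20) = 347.85 m.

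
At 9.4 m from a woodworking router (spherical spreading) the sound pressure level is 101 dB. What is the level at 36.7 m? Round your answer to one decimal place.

Spherical spreading from a point source gives a 20·log₁₀(r₂/r₁) drop.
L₂ = 101 − 20·log₁₀(36.7/9.4) = 101 − 11.831 = 89.17 dB.

89.2 dB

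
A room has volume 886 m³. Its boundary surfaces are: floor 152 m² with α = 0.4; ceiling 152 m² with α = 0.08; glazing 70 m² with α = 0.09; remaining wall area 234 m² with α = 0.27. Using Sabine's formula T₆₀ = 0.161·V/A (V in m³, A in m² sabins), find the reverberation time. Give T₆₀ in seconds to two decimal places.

1.00 s

A = Σ Sᵢαᵢ = 152·0.4 + 152·0.08 + 70·0.09 + 234·0.27 = 142.44 m².
T₆₀ = 0.161 × 886 / 142.44 = 1.001 s.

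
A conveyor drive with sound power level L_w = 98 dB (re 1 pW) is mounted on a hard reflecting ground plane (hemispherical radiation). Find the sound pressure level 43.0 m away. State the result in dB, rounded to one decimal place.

57.3 dB

Free-field hemispherical radiation: L_p = L_w − 10·log₁₀(2π·r²), r = 43.0 m.
2π·r² = 1.162e+04 m², 10·log₁₀ of that is 40.651 dB.
L_p = 98 − 40.651 = 57.35 dB.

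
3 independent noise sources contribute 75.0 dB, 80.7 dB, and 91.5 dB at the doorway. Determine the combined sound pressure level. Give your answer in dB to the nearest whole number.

92 dB

For uncorrelated sources the intensities add, so convert each level to linear form, sum, and take 10·log₁₀ of the total.
Σ 10^(L/10) = 10^(75.0/10) + 10^(80.7/10) + 10^(91.5/10) = 1.562e+09.
L_total = 10·log₁₀(1.562e+09) = 91.94 dB.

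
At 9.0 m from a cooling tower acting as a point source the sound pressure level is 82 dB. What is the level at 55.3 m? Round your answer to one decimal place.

Point-source attenuation: ΔL = 20·log₁₀(r₂/r₁) = 20·log₁₀(55.3/9.0) = 15.770 dB.
L₂ = 82 − 20·log₁₀(55.3/9.0) = 82 − 15.770 = 66.23 dB.

66.2 dB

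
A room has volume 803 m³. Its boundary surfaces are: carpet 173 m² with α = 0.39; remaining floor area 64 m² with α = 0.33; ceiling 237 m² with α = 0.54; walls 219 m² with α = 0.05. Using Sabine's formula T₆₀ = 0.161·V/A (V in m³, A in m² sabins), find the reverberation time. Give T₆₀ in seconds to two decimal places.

0.57 s

A = Σ Sᵢαᵢ = 173·0.39 + 64·0.33 + 237·0.54 + 219·0.05 = 227.52 m².
T₆₀ = 0.161·V/A = 0.161·803/227.52 = 0.568 s.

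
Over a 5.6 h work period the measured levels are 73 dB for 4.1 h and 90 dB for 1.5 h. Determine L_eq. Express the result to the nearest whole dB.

85 dB

L_eq = 10·log₁₀[(1/T)·Σ tᵢ·10^(Lᵢ/10)] with T = 5.6 h.
Σ tᵢ·10^(Lᵢ/10) = 4.1·10^(73/10) + 1.5·10^(90/10) = 1.582e+09.
L_eq = 10·log₁₀(1.582e+09/5.6) = 84.51 dB.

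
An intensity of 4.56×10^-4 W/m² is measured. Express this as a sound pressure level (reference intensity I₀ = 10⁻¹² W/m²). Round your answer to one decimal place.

I/I₀ = 4.56×10^-4/10⁻¹² = 4.56×10^8, and L = 10·log₁₀(I/I₀).
L = 10·(0.6590 + 8) = 86.59 dB.

86.6 dB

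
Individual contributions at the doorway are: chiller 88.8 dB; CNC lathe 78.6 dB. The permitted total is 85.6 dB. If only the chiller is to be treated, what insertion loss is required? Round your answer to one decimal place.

The untreated sources together contribute 10^(78.6/10) = 7.244e+07, i.e. 78.60 dB.
The limit corresponds to 10^(85.6/10) = 3.631e+08; subtracting the fixed part leaves 2.906e+08 for the chiller, i.e. 84.63 dB.
So the chiller must be reduced from 88.8 to 84.63 dB: IL = 4.17 dB.

4.2 dB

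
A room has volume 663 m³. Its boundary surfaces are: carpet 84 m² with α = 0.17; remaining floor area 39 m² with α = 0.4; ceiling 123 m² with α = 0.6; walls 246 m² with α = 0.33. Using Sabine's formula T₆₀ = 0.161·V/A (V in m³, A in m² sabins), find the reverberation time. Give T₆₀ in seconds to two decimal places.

0.58 s

Summing Sᵢαᵢ: 84·0.17 + 39·0.4 + 123·0.6 + 246·0.33 = 184.86 m².
T₆₀ = 0.161·V/A = 0.161·663/184.86 = 0.577 s.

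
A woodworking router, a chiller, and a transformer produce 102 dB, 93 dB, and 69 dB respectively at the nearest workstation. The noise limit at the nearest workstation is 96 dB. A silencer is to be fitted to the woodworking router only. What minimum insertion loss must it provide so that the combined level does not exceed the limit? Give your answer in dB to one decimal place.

9.0 dB

The untreated sources together contribute 10^(93/10) + 10^(69/10) = 2.003e+09, i.e. 93.02 dB.
The limit corresponds to 10^(96/10) = 3.981e+09; subtracting the fixed part leaves 1.978e+09 for the woodworking router, i.e. 92.96 dB.
Required insertion loss = 102 − 92.96 = 9.04 dB.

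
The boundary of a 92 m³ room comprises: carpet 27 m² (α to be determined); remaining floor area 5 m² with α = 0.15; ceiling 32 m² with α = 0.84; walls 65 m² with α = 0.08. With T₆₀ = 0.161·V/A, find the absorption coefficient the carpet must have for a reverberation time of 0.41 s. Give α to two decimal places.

A = 0.161·V/T₆₀ = 0.161·92/0.41 = 36.13 m² sabins.
Absorption from the other surfaces = 5·0.15 + 32·0.84 + 65·0.08 = 32.83 m², so the carpet must supply 3.30 m² over 27 m².
α = 3.30/27 = 0.122.

0.12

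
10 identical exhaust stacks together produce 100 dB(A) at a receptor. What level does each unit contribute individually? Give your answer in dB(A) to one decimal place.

For N identical incoherent sources L_total = L₁ + 10·log₁₀ N, so L₁ = 100 − 10·log₁₀(10) = 100 − 10.000.

90.0 dB(A)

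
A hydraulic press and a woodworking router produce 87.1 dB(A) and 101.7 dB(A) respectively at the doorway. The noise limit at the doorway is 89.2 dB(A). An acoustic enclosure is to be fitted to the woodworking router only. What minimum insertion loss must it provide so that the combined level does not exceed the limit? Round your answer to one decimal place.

16.7 dB

The untreated sources together contribute 10^(87.1/10) = 5.129e+08, i.e. 87.10 dB(A).
To meet 89.2 dB(A) overall, the treated woodworking router may contribute at most 10^(89.2/10) − 5.129e+08 = 3.189e+08, i.e. 85.04 dB(A).
Required insertion loss = 101.7 − 85.04 = 16.66 dB.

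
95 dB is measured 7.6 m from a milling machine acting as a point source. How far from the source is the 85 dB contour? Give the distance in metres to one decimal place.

24.0 m

Point-source spreading drops the level by 20·log₁₀(r₂/r₁); inverting, r₂/r₁ = 10^(ΔL/20).
r₂ = 7.6·10^((95−85)/20) = 7.6·10^(10.0/20) = 24.03 m.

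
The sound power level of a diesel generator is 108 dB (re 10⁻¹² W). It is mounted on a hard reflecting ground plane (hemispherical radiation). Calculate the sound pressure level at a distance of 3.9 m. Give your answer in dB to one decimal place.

Free-field hemispherical radiation: L_p = L_w − 10·log₁₀(2π·r²), r = 3.9 m.
2π·r² = 95.57 m², 10·log₁₀ of that is 19.803 dB.
L_p = 108 − 19.803 = 88.20 dB.

88.2 dB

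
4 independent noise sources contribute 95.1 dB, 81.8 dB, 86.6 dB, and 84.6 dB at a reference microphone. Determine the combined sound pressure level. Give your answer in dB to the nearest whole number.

Incoherent sources combine by intensity addition: L_total = 10·log₁₀(Σ 10^(L_i/10)).
Σ 10^(L/10) = 10^(95.1/10) + 10^(81.8/10) + 10^(86.6/10) + 10^(84.6/10) = 4.133e+09.
L_total = 10·log₁₀(4.133e+09) = 96.16 dB.

96 dB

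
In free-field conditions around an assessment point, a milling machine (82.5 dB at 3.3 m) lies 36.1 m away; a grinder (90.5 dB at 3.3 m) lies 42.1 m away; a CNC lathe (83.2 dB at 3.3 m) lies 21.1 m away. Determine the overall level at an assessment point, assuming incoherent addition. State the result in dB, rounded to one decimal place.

First find each source's level at the receiver (point-source: −20·log₁₀(r/r_ref)), then combine on an intensity basis.
milling machine: 82.5 − 20·log₁₀(36.1/3.3) = 82.5 − 20.78 = 61.72 dB.
grinder: 90.5 − 20·log₁₀(42.1/3.3) = 90.5 − 22.12 = 68.38 dB.
CNC lathe: 83.2 − 20·log₁₀(21.1/3.3) = 83.2 − 16.12 = 67.08 dB.
Σ 10^(L/10) = 1.349e+07 → L_total = 10·log₁₀(1.349e+07) = 71.30 dB.

71.3 dB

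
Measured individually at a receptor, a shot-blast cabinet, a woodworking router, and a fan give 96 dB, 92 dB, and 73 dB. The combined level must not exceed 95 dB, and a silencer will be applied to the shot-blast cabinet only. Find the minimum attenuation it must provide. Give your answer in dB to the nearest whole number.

Fixed contribution from the other sources: Σ 10^(L/10) = 10^(92/10) + 10^(73/10) = 1.605e+09 (92.05 dB).
The limit corresponds to 10^(95/10) = 3.162e+09; subtracting the fixed part leaves 1.557e+09 for the shot-blast cabinet, i.e. 91.92 dB.
So the shot-blast cabinet must be reduced from 96 to 91.92 dB: IL = 4.08 dB.

4 dB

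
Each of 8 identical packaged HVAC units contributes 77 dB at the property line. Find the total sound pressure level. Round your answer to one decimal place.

L_total = L₁ + 10·log₁₀ N for N identical incoherent sources.
L_total = 77 + 10·log₁₀(8) = 77 + 9.031 = 86.03 dB.

86.0 dB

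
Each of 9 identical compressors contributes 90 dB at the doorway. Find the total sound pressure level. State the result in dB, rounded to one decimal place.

With 9 equal, uncorrelated contributions the intensity is 9× that of one unit, giving a rise of 10·log₁₀ 9.
L_total = 90 + 10·log₁₀(9) = 90 + 9.542 = 99.54 dB.

99.5 dB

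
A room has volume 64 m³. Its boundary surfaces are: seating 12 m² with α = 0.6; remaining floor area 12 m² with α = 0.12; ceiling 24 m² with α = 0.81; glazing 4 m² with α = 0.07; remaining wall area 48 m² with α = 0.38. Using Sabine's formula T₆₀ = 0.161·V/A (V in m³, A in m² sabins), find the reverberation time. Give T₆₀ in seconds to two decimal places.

Summing Sᵢαᵢ: 12·0.6 + 12·0.12 + 24·0.81 + 4·0.07 + 48·0.38 = 46.60 m².
T₆₀ = 0.161·V/A = 0.161·64/46.60 = 0.221 s.

0.22 s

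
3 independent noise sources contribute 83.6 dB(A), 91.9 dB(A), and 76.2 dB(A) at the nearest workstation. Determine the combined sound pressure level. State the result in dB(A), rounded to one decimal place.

92.6 dB(A)

For uncorrelated sources the intensities add, so convert each level to linear form, sum, and take 10·log₁₀ of the total.
Σ 10^(L/10) = 10^(83.6/10) + 10^(91.9/10) + 10^(76.2/10) = 1.820e+09.
L_total = 10·log₁₀(1.820e+09) = 92.60 dB(A).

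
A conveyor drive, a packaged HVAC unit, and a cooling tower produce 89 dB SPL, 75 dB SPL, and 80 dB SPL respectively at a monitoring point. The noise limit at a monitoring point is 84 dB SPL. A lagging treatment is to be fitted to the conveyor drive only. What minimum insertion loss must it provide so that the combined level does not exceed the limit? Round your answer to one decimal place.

Everything except the conveyor drive sums to 10^(75/10) + 10^(80/10) = 1.316e+08 in linear terms, 81.19 dB SPL.
The limit corresponds to 10^(84/10) = 2.512e+08; subtracting the fixed part leaves 1.196e+08 for the conveyor drive, i.e. 80.78 dB SPL.
So the conveyor drive must be reduced from 89 to 80.78 dB SPL: IL = 8.22 dB.

8.2 dB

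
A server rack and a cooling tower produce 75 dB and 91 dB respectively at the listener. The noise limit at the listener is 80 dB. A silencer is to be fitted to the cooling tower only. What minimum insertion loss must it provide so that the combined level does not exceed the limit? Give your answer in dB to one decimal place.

12.7 dB

The untreated sources together contribute 10^(75/10) = 3.162e+07, i.e. 75.00 dB.
The limit corresponds to 10^(80/10) = 1.000e+08; subtracting the fixed part leaves 6.838e+07 for the cooling tower, i.e. 78.35 dB.
So the cooling tower must be reduced from 91 to 78.35 dB: IL = 12.65 dB.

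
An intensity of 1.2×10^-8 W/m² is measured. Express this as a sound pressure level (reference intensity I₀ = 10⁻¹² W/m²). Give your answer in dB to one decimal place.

40.8 dB

I/I₀ = 1.2×10^-8/10⁻¹² = 1.2×10^4, and L = 10·log₁₀(I/I₀).
L = 10·(0.0792 + 4) = 40.79 dB.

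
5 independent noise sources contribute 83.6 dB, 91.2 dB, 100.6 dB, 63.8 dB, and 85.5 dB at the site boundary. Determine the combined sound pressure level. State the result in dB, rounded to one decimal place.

Incoherent sources combine by intensity addition: L_total = 10·log₁₀(Σ 10^(L_i/10)).
Σ 10^(L/10) = 10^(83.6/10) + 10^(91.2/10) + 10^(100.6/10) + 10^(63.8/10) + 10^(85.5/10) = 1.339e+10.
L_total = 10·log₁₀(1.339e+10) = 101.27 dB.

101.3 dB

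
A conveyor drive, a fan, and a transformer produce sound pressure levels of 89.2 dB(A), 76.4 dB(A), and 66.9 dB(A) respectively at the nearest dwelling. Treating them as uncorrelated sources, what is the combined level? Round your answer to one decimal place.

For uncorrelated sources the intensities add, so convert each level to linear form, sum, and take 10·log₁₀ of the total.
Σ 10^(L/10) = 10^(89.2/10) + 10^(76.4/10) + 10^(66.9/10) = 8.803e+08.
L_total = 10·log₁₀(8.803e+08) = 89.45 dB(A).

89.4 dB(A)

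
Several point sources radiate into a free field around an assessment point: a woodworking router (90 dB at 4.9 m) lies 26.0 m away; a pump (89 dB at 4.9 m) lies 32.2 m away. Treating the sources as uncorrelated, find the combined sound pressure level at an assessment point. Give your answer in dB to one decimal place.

Propagate each source to the receiver with L = L_ref − 20·log₁₀(r/r_ref), then add intensities.
woodworking router: 90 − 20·log₁₀(26.0/4.9) = 90 − 14.50 = 75.50 dB.
pump: 89 − 20·log₁₀(32.2/4.9) = 89 − 16.35 = 72.65 dB.
Σ 10^(L/10) = 5.391e+07 → L_total = 10·log₁₀(5.391e+07) = 77.32 dB.

77.3 dB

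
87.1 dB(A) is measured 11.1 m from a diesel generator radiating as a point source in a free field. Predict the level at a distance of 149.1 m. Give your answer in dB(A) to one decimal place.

Point-source attenuation: ΔL = 20·log₁₀(r₂/r₁) = 20·log₁₀(149.1/11.1) = 22.563 dB.
L₂ = 87.1 − 20·log₁₀(149.1/11.1) = 87.1 − 22.563 = 64.54 dB(A).

64.5 dB(A)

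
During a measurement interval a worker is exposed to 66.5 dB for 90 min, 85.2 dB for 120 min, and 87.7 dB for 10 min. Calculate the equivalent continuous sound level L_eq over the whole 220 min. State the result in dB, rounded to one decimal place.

L_eq = 10·log₁₀[(1/T)·Σ tᵢ·10^(Lᵢ/10)] with T = 220 min.
Σ tᵢ·10^(Lᵢ/10) = 90·10^(66.5/10) + 120·10^(85.2/10) + 10·10^(87.7/10) = 4.603e+10.
L_eq = 10·log₁₀(4.603e+10/220) = 83.21 dB.

83.2 dB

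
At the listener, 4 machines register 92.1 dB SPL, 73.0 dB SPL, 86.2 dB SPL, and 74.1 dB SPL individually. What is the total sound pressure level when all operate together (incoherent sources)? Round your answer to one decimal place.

93.2 dB SPL

For uncorrelated sources the intensities add, so convert each level to linear form, sum, and take 10·log₁₀ of the total.
Σ 10^(L/10) = 10^(92.1/10) + 10^(73.0/10) + 10^(86.2/10) + 10^(74.1/10) = 2.084e+09.
L_total = 10·log₁₀(2.084e+09) = 93.19 dB SPL.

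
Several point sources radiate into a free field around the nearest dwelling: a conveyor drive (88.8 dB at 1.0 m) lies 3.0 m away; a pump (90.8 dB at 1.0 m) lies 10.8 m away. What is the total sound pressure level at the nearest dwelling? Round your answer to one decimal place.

Propagate each source to the receiver with L = L_ref − 20·log₁₀(r/r_ref), then add intensities.
conveyor drive: 88.8 − 20·log₁₀(3.0/1.0) = 88.8 − 9.54 = 79.26 dB.
pump: 90.8 − 20·log₁₀(10.8/1.0) = 90.8 − 20.67 = 70.13 dB.
Σ 10^(L/10) = 9.459e+07 → L_total = 10·log₁₀(9.459e+07) = 79.76 dB.

79.8 dB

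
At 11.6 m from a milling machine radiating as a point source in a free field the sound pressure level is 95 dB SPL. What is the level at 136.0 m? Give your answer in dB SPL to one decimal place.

Point-source attenuation: ΔL = 20·log₁₀(r₂/r₁) = 20·log₁₀(136.0/11.6) = 21.382 dB.
L₂ = 95 − 20·log₁₀(136.0/11.6) = 95 − 21.382 = 73.62 dB SPL.

73.6 dB SPL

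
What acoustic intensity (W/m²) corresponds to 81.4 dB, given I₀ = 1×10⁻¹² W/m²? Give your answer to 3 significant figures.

0.000138 W/m²

L = 10·log₁₀(I/I₀) ⇒ I = I₀·10^(L/10) = 10⁻¹² × 10^8.14.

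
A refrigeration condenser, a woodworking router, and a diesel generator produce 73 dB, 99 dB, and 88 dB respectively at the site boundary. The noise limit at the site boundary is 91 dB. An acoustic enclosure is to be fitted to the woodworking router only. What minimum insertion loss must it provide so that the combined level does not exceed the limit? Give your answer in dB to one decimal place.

The untreated sources together contribute 10^(73/10) + 10^(88/10) = 6.509e+08, i.e. 88.14 dB.
The limit corresponds to 10^(91/10) = 1.259e+09; subtracting the fixed part leaves 6.080e+08 for the woodworking router, i.e. 87.84 dB.
Required insertion loss = 99 − 87.84 = 11.16 dB.

11.2 dB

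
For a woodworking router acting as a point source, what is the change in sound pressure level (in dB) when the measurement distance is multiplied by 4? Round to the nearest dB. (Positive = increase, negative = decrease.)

-12 dB

Point-source spreading: ΔL = −20·log₁₀(r₂/r₁).
ΔL = −20·log₁₀(4) = -12.04 dB.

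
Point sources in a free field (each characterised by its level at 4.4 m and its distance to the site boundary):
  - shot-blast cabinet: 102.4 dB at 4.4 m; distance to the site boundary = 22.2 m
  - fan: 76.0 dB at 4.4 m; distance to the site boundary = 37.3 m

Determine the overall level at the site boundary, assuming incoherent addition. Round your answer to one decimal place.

Apply inverse-square spreading to bring every level to the receiver, then sum 10^(L/10).
shot-blast cabinet: 102.4 − 20·log₁₀(22.2/4.4) = 102.4 − 14.06 = 88.34 dB.
fan: 76.0 − 20·log₁₀(37.3/4.4) = 76.0 − 18.57 = 57.43 dB.
Σ 10^(L/10) = 6.832e+08 → L_total = 10·log₁₀(6.832e+08) = 88.35 dB.

88.3 dB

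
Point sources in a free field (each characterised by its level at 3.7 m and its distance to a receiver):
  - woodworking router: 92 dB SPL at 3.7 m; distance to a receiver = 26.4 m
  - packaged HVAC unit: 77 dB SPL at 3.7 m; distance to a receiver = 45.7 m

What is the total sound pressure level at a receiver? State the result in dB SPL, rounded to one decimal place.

Propagate each source to the receiver with L = L_ref − 20·log₁₀(r/r_ref), then add intensities.
woodworking router: 92 − 20·log₁₀(26.4/3.7) = 92 − 17.07 = 74.93 dB SPL.
packaged HVAC unit: 77 − 20·log₁₀(45.7/3.7) = 77 − 21.83 = 55.17 dB SPL.
Σ 10^(L/10) = 3.146e+07 → L_total = 10·log₁₀(3.146e+07) = 74.98 dB SPL.

75.0 dB SPL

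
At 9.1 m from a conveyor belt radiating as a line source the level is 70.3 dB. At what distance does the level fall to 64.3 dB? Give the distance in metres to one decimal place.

36.2 m

The 6.0 dB drop corresponds to a distance ratio of 10^(6.0/10) for a line source.
r₂ = 9.1·10^((70.3−64.3)/10) = 9.1·10^(6.0/10) = 36.23 m.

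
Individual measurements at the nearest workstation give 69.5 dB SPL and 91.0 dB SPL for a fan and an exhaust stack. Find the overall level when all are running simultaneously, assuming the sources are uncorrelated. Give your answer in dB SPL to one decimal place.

Incoherent sources combine by intensity addition: L_total = 10·log₁₀(Σ 10^(L_i/10)).
Σ 10^(L/10) = 10^(69.5/10) + 10^(91.0/10) = 1.268e+09.
L_total = 10·log₁₀(1.268e+09) = 91.03 dB SPL.

91.0 dB SPL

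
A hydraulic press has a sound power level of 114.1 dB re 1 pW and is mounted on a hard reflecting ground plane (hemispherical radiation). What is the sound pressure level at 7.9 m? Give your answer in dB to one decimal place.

The power spreads over a hemisphere of area 2π·r², so L_p = L_w − 10·log₁₀(2π·r²).
2π·r² = 392.1 m², 10·log₁₀ of that is 25.934 dB.
L_p = 114.1 − 25.934 = 88.17 dB.

88.2 dB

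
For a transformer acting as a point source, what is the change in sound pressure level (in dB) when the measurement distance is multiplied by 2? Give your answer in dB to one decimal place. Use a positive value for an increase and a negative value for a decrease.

-6.0 dB

A point source loses 6 dB per doubling of distance; generally ΔL = −20·log₁₀(r₂/r₁).
ΔL = −20·log₁₀(2) = -6.02 dB.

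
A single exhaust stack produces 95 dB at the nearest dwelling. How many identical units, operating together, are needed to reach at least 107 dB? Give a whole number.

16

N identical sources give L₁ + 10·log₁₀ N, so require 10·log₁₀ N ≥ 107 − 95 = 12.0 dB.
N ≥ 10^(12.0/10) = 15.849, so N = 16.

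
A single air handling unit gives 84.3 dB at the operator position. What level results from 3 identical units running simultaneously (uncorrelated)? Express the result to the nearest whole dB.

89 dB

N identical incoherent sources raise the level by 10·log₁₀ N.
L_total = 84.3 + 10·log₁₀(3) = 84.3 + 4.771 = 89.07 dB.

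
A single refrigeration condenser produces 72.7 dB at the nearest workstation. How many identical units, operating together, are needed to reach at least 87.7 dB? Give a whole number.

N identical sources give L₁ + 10·log₁₀ N, so require 10·log₁₀ N ≥ 87.7 − 72.7 = 15.0 dB.
N ≥ 10^(15.0/10) = 31.623, so N = 32.

32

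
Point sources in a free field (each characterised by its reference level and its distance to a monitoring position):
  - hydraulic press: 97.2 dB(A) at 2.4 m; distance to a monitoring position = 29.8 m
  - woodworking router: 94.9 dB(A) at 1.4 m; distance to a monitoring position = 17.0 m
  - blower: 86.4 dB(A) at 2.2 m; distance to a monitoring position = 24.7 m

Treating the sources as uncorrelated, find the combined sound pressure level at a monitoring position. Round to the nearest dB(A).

78 dB(A)

Propagate each source to the receiver with L = L_ref − 20·log₁₀(r/r_ref), then add intensities.
hydraulic press: 97.2 − 20·log₁₀(29.8/2.4) = 97.2 − 21.88 = 75.32 dB(A).
woodworking router: 94.9 − 20·log₁₀(17.0/1.4) = 94.9 − 21.69 = 73.21 dB(A).
blower: 86.4 − 20·log₁₀(24.7/2.2) = 86.4 − 21.01 = 65.39 dB(A).
Σ 10^(L/10) = 5.846e+07 → L_total = 10·log₁₀(5.846e+07) = 77.67 dB(A).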